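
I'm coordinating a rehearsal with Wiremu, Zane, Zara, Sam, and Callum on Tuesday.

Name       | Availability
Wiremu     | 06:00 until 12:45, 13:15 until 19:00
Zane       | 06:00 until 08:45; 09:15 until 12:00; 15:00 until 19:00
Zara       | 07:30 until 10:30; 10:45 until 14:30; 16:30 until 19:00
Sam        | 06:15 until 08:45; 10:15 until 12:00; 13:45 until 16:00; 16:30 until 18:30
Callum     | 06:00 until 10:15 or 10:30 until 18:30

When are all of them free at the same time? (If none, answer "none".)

Wiremu ∩ Zane: 06:00-08:45, 09:15-12:00, 15:00-19:00.
Wiremu ∩ Zane ∩ Zara: 07:30-08:45, 09:15-10:30, 10:45-12:00, 16:30-19:00.
Wiremu ∩ Zane ∩ Zara ∩ Sam: 07:30-08:45, 10:15-10:30, 10:45-12:00, 16:30-18:30.
Wiremu ∩ Zane ∩ Zara ∩ Sam ∩ Callum: 07:30-08:45, 10:45-12:00, 16:30-18:30.

07:30-08:45, 10:45-12:00, 16:30-18:30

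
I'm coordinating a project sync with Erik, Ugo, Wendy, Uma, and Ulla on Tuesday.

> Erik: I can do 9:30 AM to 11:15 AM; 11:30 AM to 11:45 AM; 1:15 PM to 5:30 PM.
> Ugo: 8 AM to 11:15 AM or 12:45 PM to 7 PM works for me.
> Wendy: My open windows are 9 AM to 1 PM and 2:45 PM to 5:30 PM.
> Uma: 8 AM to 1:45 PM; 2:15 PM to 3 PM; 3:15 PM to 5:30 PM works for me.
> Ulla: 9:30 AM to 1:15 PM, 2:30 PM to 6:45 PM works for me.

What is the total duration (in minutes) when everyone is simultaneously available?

Erik ∩ Ugo: 09:30-11:15, 13:15-17:30.
Erik ∩ Ugo ∩ Wendy: 09:30-11:15, 14:45-17:30.
Erik ∩ Ugo ∩ Wendy ∩ Uma: 09:30-11:15, 14:45-15:00, 15:15-17:30.
Erik ∩ Ugo ∩ Wendy ∩ Uma ∩ Ulla: 09:30-11:15, 14:45-15:00, 15:15-17:30.
Summing the common windows: 105 + 15 + 135 = 255 minutes.

255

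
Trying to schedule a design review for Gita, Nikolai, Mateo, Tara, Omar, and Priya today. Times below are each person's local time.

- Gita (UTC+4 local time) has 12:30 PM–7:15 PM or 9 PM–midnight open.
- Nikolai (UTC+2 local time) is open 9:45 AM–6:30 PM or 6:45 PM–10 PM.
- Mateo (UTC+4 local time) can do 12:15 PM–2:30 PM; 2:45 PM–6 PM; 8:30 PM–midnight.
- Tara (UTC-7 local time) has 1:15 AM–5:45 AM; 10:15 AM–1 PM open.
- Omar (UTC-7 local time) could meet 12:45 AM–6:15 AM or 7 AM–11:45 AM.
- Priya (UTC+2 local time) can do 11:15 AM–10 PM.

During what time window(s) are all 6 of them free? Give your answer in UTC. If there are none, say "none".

Gita in UTC: 08:30-15:15, 17:00-20:00 (subtract 4h to convert from UTC+4).
Nikolai in UTC: 07:45-16:30, 16:45-20:00 (subtract 2h to convert from UTC+2).
Mateo in UTC: 08:15-10:30, 10:45-14:00, 16:30-20:00 (subtract 4h to convert from UTC+4).
Tara in UTC: 08:15-12:45, 17:15-20:00 (add 7h to convert from UTC-7).
Omar in UTC: 07:45-13:15, 14:00-18:45 (add 7h to convert from UTC-7).
Priya in UTC: 09:15-20:00 (subtract 2h to convert from UTC+2).
Gita ∩ Nikolai: 08:30-15:15, 17:00-20:00.
Gita ∩ Nikolai ∩ Mateo: 08:30-10:30, 10:45-14:00, 17:00-20:00.
Gita ∩ Nikolai ∩ Mateo ∩ Tara: 08:30-10:30, 10:45-12:45, 17:15-20:00.
Gita ∩ Nikolai ∩ Mateo ∩ Tara ∩ Omar: 08:30-10:30, 10:45-12:45, 17:15-18:45.
Gita ∩ Nikolai ∩ Mateo ∩ Tara ∩ Omar ∩ Priya: 09:15-10:30, 10:45-12:45, 17:15-18:45.

09:15-10:30, 10:45-12:45, 17:15-18:45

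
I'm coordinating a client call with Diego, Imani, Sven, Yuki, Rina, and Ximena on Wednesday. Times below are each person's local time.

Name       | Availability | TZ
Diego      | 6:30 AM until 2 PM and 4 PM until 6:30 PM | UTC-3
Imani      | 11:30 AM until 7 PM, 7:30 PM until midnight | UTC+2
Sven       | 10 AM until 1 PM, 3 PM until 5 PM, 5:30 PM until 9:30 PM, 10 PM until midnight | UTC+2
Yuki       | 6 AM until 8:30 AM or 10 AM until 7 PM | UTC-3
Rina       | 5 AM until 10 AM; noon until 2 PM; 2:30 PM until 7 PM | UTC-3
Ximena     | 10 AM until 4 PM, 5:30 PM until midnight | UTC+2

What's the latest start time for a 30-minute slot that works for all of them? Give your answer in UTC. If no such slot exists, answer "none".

21:00

Diego in UTC: 09:30-17:00, 19:00-21:30 (add 3h to convert from UTC-3).
Imani in UTC: 09:30-17:00, 17:30-22:00 (subtract 2h to convert from UTC+2).
Sven in UTC: 08:00-11:00, 13:00-15:00, 15:30-19:30, 20:00-22:00 (subtract 2h to convert from UTC+2).
Yuki in UTC: 09:00-11:30, 13:00-22:00 (add 3h to convert from UTC-3).
Rina in UTC: 08:00-13:00, 15:00-17:00, 17:30-22:00 (add 3h to convert from UTC-3).
Ximena in UTC: 08:00-14:00, 15:30-22:00 (subtract 2h to convert from UTC+2).
Diego ∩ Imani: 09:30-17:00, 19:00-21:30.
Diego ∩ Imani ∩ Sven: 09:30-11:00, 13:00-15:00, 15:30-17:00, 19:00-19:30, 20:00-21:30.
Diego ∩ Imani ∩ Sven ∩ Yuki: 09:30-11:00, 13:00-15:00, 15:30-17:00, 19:00-19:30, 20:00-21:30.
Diego ∩ Imani ∩ Sven ∩ Yuki ∩ Rina: 09:30-11:00, 15:30-17:00, 19:00-19:30, 20:00-21:30.
Diego ∩ Imani ∩ Sven ∩ Yuki ∩ Rina ∩ Ximena: 09:30-11:00, 15:30-17:00, 19:00-19:30, 20:00-21:30.
The last common window of at least 30 minutes is 20:00-21:30; a 30-minute meeting can start as late as 21:00 and still end by 21:30.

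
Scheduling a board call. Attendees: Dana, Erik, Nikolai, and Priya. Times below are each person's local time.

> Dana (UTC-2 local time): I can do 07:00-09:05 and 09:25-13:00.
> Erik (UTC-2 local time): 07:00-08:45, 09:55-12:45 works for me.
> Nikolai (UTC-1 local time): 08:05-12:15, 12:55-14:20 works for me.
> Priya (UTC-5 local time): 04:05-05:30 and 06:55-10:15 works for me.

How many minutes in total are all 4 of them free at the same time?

Dana in UTC: 09:00-11:05, 11:25-15:00 (add 2h to convert from UTC-2).
Erik in UTC: 09:00-10:45, 11:55-14:45 (add 2h to convert from UTC-2).
Nikolai in UTC: 09:05-13:15, 13:55-15:20 (add 1h to convert from UTC-1).
Priya in UTC: 09:05-10:30, 11:55-15:15 (add 5h to convert from UTC-5).
Dana ∩ Erik: 09:00-10:45, 11:55-14:45.
Dana ∩ Erik ∩ Nikolai: 09:05-10:45, 11:55-13:15, 13:55-14:45.
Dana ∩ Erik ∩ Nikolai ∩ Priya: 09:05-10:30, 11:55-13:15, 13:55-14:45.
Summing the common windows: 85 + 80 + 50 = 215 minutes.

215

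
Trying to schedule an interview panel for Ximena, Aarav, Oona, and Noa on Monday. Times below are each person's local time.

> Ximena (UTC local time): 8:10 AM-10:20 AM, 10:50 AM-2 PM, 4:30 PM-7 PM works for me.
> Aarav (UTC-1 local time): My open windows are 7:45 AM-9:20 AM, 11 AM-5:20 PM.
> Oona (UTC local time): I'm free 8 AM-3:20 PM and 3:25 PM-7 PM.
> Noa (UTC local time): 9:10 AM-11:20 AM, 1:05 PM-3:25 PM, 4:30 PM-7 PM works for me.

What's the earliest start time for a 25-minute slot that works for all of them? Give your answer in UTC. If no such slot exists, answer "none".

Ximena in UTC: 08:10-10:20, 10:50-14:00, 16:30-19:00.
Aarav in UTC: 08:45-10:20, 12:00-18:20 (add 1h to convert from UTC-1).
Oona in UTC: 08:00-15:20, 15:25-19:00.
Noa in UTC: 09:10-11:20, 13:05-15:25, 16:30-19:00.
Ximena ∩ Aarav: 08:45-10:20, 12:00-14:00, 16:30-18:20.
Ximena ∩ Aarav ∩ Oona: 08:45-10:20, 12:00-14:00, 16:30-18:20.
Ximena ∩ Aarav ∩ Oona ∩ Noa: 09:10-10:20, 13:05-14:00, 16:30-18:20.
The first common window of at least 25 minutes is 09:10-10:20, so the earliest start is 09:10.

09:10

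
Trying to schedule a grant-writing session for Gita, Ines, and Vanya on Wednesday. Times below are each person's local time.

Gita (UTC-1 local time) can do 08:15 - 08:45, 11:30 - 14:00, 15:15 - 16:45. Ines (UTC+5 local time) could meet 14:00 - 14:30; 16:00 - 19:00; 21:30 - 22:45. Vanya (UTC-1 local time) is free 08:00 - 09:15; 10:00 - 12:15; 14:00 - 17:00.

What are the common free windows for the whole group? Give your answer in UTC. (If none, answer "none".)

Gita in UTC: 09:15-09:45, 12:30-15:00, 16:15-17:45 (add 1h to convert from UTC-1).
Ines in UTC: 09:00-09:30, 11:00-14:00, 16:30-17:45 (subtract 5h to convert from UTC+5).
Vanya in UTC: 09:00-10:15, 11:00-13:15, 15:00-18:00 (add 1h to convert from UTC-1).
Gita ∩ Ines: 09:15-09:30, 12:30-14:00, 16:30-17:45.
Gita ∩ Ines ∩ Vanya: 09:15-09:30, 12:30-13:15, 16:30-17:45.
Those are the intersection windows.

09:15-09:30, 12:30-13:15, 16:30-17:45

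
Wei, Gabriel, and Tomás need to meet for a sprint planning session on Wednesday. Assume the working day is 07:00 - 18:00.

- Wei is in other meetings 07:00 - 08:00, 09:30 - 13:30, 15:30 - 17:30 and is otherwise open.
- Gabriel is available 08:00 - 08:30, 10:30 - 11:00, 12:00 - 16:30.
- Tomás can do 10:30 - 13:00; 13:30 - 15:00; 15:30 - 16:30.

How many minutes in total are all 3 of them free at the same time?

90

Wei free: 08:00-09:30, 13:30-15:30, 17:30-18:00 (invert busy blocks within the working day).
Gabriel free: 08:00-08:30, 10:30-11:00, 12:00-16:30.
Tomás free: 10:30-13:00, 13:30-15:00, 15:30-16:30.
Wei ∩ Gabriel: 08:00-08:30, 13:30-15:30.
Wei ∩ Gabriel ∩ Tomás: 13:30-15:00.
That's a single block of 90 minutes.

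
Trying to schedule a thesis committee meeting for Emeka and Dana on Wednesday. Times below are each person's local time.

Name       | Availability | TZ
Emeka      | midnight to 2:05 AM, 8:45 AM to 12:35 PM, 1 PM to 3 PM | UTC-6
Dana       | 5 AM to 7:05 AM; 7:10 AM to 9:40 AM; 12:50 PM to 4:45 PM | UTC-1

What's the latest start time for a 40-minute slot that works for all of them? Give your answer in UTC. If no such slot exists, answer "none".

17:05

Emeka in UTC: 06:00-08:05, 14:45-18:35, 19:00-21:00 (add 6h to convert from UTC-6).
Dana in UTC: 06:00-08:05, 08:10-10:40, 13:50-17:45 (add 1h to convert from UTC-1).
Emeka ∩ Dana: 06:00-08:05, 14:45-17:45.
Those are the intersection windows.
The last common window of at least 40 minutes is 14:45-17:45; a 40-minute meeting can start as late as 17:05 and still end by 17:45.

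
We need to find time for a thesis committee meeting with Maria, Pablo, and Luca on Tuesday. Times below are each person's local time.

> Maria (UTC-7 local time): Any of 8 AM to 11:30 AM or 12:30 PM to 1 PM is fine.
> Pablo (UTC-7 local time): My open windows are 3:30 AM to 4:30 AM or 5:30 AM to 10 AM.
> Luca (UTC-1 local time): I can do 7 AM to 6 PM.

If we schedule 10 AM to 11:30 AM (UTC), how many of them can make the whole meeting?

1

Maria in UTC: 15:00-18:30, 19:30-20:00 (add 7h to convert from UTC-7).
Pablo in UTC: 10:30-11:30, 12:30-17:00 (add 7h to convert from UTC-7).
Luca in UTC: 08:00-19:00 (add 1h to convert from UTC-1).
Luca can make the full 10:00-11:30 slot — that's 1.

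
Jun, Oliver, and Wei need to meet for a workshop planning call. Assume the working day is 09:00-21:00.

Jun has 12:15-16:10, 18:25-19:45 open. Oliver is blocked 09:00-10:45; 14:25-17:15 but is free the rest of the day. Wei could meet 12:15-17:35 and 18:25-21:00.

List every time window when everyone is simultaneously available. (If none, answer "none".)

12:15-14:25, 18:25-19:45

Jun free: 12:15-16:10, 18:25-19:45.
Oliver free: 10:45-14:25, 17:15-21:00 (invert busy blocks within the working day).
Wei free: 12:15-17:35, 18:25-21:00.
Jun ∩ Oliver: 12:15-14:25, 18:25-19:45.
Jun ∩ Oliver ∩ Wei: 12:15-14:25, 18:25-19:45.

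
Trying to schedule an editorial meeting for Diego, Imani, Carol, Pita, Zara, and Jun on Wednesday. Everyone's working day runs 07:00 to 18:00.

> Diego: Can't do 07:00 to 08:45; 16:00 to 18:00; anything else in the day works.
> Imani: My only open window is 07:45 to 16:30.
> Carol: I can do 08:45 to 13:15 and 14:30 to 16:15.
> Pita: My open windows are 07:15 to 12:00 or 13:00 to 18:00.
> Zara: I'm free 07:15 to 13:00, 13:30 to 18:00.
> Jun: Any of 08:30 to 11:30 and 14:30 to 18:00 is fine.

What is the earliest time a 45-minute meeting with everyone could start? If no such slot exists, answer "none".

08:45

Diego free: 08:45-16:00 (invert busy blocks within the working day).
Imani free: 07:45-16:30.
Carol free: 08:45-13:15, 14:30-16:15.
Pita free: 07:15-12:00, 13:00-18:00.
Zara free: 07:15-13:00, 13:30-18:00.
Jun free: 08:30-11:30, 14:30-18:00.
Diego ∩ Imani: 08:45-16:00.
Diego ∩ Imani ∩ Carol: 08:45-13:15, 14:30-16:00.
Diego ∩ Imani ∩ Carol ∩ Pita: 08:45-12:00, 13:00-13:15, 14:30-16:00.
Diego ∩ Imani ∩ Carol ∩ Pita ∩ Zara: 08:45-12:00, 14:30-16:00.
Diego ∩ Imani ∩ Carol ∩ Pita ∩ Zara ∩ Jun: 08:45-11:30, 14:30-16:00.
The first common window of at least 45 minutes is 08:45-11:30, so the earliest start is 08:45.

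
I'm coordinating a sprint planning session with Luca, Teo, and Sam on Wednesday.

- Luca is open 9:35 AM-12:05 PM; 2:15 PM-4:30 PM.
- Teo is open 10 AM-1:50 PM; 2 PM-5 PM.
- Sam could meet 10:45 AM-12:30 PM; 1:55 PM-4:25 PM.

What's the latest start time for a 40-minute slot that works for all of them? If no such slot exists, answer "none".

15:45

Luca ∩ Teo: 10:00-12:05, 14:15-16:30.
Luca ∩ Teo ∩ Sam: 10:45-12:05, 14:15-16:25.
Those are the intersection windows.
The last common window of at least 40 minutes is 14:15-16:25; a 40-minute meeting can start as late as 15:45 and still end by 16:25.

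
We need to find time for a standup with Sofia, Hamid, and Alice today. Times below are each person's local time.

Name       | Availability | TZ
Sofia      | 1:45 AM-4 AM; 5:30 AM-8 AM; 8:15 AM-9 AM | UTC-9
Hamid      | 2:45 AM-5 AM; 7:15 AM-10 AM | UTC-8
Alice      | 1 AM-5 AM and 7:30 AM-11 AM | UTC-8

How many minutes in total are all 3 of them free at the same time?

Sofia in UTC: 10:45-13:00, 14:30-17:00, 17:15-18:00 (add 9h to convert from UTC-9).
Hamid in UTC: 10:45-13:00, 15:15-18:00 (add 8h to convert from UTC-8).
Alice in UTC: 09:00-13:00, 15:30-19:00 (add 8h to convert from UTC-8).
Sofia ∩ Hamid: 10:45-13:00, 15:15-17:00, 17:15-18:00.
Sofia ∩ Hamid ∩ Alice: 10:45-13:00, 15:30-17:00, 17:15-18:00.
So the common availability across everyone is 10:45-13:00, 15:30-17:00, 17:15-18:00.
Summing the common windows: 135 + 90 + 45 = 270 minutes.

270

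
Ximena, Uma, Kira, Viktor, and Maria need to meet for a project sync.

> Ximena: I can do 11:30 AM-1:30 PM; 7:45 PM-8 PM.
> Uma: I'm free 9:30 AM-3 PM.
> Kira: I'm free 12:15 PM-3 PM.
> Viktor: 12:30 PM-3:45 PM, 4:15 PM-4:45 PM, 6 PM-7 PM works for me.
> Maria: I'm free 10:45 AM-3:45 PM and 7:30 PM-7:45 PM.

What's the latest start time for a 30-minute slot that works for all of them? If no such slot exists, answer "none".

Ximena ∩ Uma: 11:30-13:30.
Ximena ∩ Uma ∩ Kira: 12:15-13:30.
Ximena ∩ Uma ∩ Kira ∩ Viktor: 12:30-13:30.
Ximena ∩ Uma ∩ Kira ∩ Viktor ∩ Maria: 12:30-13:30.
Those are the intersection windows.
The last common window of at least 30 minutes is 12:30-13:30; a 30-minute meeting can start as late as 13:00 and still end by 13:30.

13:00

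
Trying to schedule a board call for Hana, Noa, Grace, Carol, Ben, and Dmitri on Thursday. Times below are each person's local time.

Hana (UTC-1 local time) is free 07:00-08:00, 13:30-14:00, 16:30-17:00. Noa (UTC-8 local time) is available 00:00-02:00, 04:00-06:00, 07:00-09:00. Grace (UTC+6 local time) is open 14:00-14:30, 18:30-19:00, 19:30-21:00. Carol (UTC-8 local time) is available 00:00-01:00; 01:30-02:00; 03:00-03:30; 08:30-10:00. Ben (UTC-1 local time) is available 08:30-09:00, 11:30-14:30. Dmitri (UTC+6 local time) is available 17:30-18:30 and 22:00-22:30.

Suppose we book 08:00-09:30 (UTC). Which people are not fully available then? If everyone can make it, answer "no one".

Ben, Carol, Dmitri, Grace, Hana

Hana in UTC: 08:00-09:00, 14:30-15:00, 17:30-18:00 (add 1h to convert from UTC-1).
Noa in UTC: 08:00-10:00, 12:00-14:00, 15:00-17:00 (add 8h to convert from UTC-8).
Grace in UTC: 08:00-08:30, 12:30-13:00, 13:30-15:00 (subtract 6h to convert from UTC+6).
Carol in UTC: 08:00-09:00, 09:30-10:00, 11:00-11:30, 16:30-18:00 (add 8h to convert from UTC-8).
Ben in UTC: 09:30-10:00, 12:30-15:30 (add 1h to convert from UTC-1).
Dmitri in UTC: 11:30-12:30, 16:00-16:30 (subtract 6h to convert from UTC+6).
Hana: not fully free for 08:00-09:30. Noa: free for 08:00-09:30. Grace: not fully free for 08:00-09:30. Carol: not fully free for 08:00-09:30. Ben: not fully free for 08:00-09:30. Dmitri: not fully free for 08:00-09:30.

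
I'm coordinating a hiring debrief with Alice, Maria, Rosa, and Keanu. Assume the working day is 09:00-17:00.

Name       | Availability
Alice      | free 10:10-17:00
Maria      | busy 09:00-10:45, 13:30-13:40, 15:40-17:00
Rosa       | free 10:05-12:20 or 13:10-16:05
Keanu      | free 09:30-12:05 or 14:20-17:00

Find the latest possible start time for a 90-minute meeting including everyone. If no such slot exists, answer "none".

Alice free: 10:10-17:00.
Maria free: 10:45-13:30, 13:40-15:40 (invert busy blocks within the working day).
Rosa free: 10:05-12:20, 13:10-16:05.
Keanu free: 09:30-12:05, 14:20-17:00.
Alice ∩ Maria: 10:45-13:30, 13:40-15:40.
Alice ∩ Maria ∩ Rosa: 10:45-12:20, 13:10-13:30, 13:40-15:40.
Alice ∩ Maria ∩ Rosa ∩ Keanu: 10:45-12:05, 14:20-15:40.
No common window is at least 90 minutes long.

none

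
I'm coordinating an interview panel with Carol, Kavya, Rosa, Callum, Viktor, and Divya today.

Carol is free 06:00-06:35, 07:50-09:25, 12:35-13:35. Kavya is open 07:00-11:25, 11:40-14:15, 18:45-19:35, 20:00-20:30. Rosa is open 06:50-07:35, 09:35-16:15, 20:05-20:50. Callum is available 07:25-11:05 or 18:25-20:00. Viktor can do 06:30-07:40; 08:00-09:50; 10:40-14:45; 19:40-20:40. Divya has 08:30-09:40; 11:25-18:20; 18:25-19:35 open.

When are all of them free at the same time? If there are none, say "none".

none

Carol ∩ Kavya: 07:50-09:25, 12:35-13:35.
Carol ∩ Kavya ∩ Rosa: 12:35-13:35.
Carol ∩ Kavya ∩ Rosa ∩ Callum: ∅.
Carol ∩ Kavya ∩ Rosa ∩ Callum ∩ Viktor: ∅.
Carol ∩ Kavya ∩ Rosa ∩ Callum ∩ Viktor ∩ Divya: ∅.
There is no time when everyone is free.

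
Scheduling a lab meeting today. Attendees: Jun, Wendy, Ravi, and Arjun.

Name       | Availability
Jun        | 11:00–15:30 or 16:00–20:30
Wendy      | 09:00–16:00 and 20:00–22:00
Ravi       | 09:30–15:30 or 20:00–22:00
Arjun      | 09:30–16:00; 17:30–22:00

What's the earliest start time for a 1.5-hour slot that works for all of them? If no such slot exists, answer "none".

Jun ∩ Wendy: 11:00-15:30, 20:00-20:30.
Jun ∩ Wendy ∩ Ravi: 11:00-15:30, 20:00-20:30.
Jun ∩ Wendy ∩ Ravi ∩ Arjun: 11:00-15:30, 20:00-20:30.
The first common window of at least 90 minutes is 11:00-15:30, so the earliest start is 11:00.

11:00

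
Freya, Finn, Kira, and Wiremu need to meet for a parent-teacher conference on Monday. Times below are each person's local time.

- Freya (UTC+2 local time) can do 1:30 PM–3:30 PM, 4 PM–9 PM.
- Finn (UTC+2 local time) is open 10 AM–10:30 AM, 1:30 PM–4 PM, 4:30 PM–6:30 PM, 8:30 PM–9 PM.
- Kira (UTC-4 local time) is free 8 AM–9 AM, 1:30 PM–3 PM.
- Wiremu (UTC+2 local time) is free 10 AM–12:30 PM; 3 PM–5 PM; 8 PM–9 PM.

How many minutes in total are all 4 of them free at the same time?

30

Freya in UTC: 11:30-13:30, 14:00-19:00 (subtract 2h to convert from UTC+2).
Finn in UTC: 08:00-08:30, 11:30-14:00, 14:30-16:30, 18:30-19:00 (subtract 2h to convert from UTC+2).
Kira in UTC: 12:00-13:00, 17:30-19:00 (add 4h to convert from UTC-4).
Wiremu in UTC: 08:00-10:30, 13:00-15:00, 18:00-19:00 (subtract 2h to convert from UTC+2).
Freya ∩ Finn: 11:30-13:30, 14:30-16:30, 18:30-19:00.
Freya ∩ Finn ∩ Kira: 12:00-13:00, 18:30-19:00.
Freya ∩ Finn ∩ Kira ∩ Wiremu: 18:30-19:00.
So the common availability across everyone is 18:30-19:00.
That's a single block of 30 minutes.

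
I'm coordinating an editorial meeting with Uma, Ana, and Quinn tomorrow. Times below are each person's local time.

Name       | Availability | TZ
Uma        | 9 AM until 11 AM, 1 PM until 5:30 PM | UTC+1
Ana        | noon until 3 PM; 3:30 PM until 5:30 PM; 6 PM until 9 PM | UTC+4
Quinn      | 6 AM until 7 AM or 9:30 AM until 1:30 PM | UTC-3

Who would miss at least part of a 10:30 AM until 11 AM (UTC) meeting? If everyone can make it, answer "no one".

Quinn, Uma

Uma in UTC: 08:00-10:00, 12:00-16:30 (subtract 1h to convert from UTC+1).
Ana in UTC: 08:00-11:00, 11:30-13:30, 14:00-17:00 (subtract 4h to convert from UTC+4).
Quinn in UTC: 09:00-10:00, 12:30-16:30 (add 3h to convert from UTC-3).
Uma: not fully free for 10:30-11:00. Ana: free for 10:30-11:00. Quinn: not fully free for 10:30-11:00.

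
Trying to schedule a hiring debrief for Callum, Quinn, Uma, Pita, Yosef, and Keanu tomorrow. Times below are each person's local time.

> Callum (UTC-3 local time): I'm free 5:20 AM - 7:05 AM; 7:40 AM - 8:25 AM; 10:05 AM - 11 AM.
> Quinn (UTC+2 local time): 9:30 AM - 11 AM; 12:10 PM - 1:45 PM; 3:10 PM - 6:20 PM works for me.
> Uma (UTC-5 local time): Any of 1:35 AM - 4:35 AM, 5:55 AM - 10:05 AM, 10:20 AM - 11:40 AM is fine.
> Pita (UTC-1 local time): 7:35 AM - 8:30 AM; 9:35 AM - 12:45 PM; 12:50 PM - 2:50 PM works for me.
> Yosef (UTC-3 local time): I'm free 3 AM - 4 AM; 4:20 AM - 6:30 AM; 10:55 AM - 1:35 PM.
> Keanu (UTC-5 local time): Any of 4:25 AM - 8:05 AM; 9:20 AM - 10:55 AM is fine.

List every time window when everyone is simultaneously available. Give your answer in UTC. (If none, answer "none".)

none

Callum in UTC: 08:20-10:05, 10:40-11:25, 13:05-14:00 (add 3h to convert from UTC-3).
Quinn in UTC: 07:30-09:00, 10:10-11:45, 13:10-16:20 (subtract 2h to convert from UTC+2).
Uma in UTC: 06:35-09:35, 10:55-15:05, 15:20-16:40 (add 5h to convert from UTC-5).
Pita in UTC: 08:35-09:30, 10:35-13:45, 13:50-15:50 (add 1h to convert from UTC-1).
Yosef in UTC: 06:00-07:00, 07:20-09:30, 13:55-16:35 (add 3h to convert from UTC-3).
Keanu in UTC: 09:25-13:05, 14:20-15:55 (add 5h to convert from UTC-5).
Callum ∩ Quinn: 08:20-09:00, 10:40-11:25, 13:10-14:00.
Callum ∩ Quinn ∩ Uma: 08:20-09:00, 10:55-11:25, 13:10-14:00.
Callum ∩ Quinn ∩ Uma ∩ Pita: 08:35-09:00, 10:55-11:25, 13:10-13:45, 13:50-14:00.
Callum ∩ Quinn ∩ Uma ∩ Pita ∩ Yosef: 08:35-09:00, 13:55-14:00.
Callum ∩ Quinn ∩ Uma ∩ Pita ∩ Yosef ∩ Keanu: ∅.
There is no time when everyone is free.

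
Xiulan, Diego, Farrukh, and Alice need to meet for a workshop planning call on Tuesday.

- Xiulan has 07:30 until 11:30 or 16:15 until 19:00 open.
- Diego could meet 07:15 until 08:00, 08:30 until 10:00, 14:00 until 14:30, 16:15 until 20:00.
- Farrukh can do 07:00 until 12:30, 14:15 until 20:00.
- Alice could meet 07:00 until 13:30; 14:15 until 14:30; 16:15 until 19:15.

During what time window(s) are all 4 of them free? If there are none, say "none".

07:30-08:00, 08:30-10:00, 16:15-19:00

Xiulan ∩ Diego: 07:30-08:00, 08:30-10:00, 16:15-19:00.
Xiulan ∩ Diego ∩ Farrukh: 07:30-08:00, 08:30-10:00, 16:15-19:00.
Xiulan ∩ Diego ∩ Farrukh ∩ Alice: 07:30-08:00, 08:30-10:00, 16:15-19:00.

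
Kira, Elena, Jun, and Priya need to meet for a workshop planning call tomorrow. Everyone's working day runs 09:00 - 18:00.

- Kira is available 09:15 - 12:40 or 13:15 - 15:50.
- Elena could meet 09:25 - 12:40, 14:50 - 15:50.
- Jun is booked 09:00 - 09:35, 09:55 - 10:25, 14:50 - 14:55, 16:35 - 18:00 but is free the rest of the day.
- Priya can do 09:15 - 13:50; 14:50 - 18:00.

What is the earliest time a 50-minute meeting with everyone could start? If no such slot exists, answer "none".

10:25

Kira free: 09:15-12:40, 13:15-15:50.
Elena free: 09:25-12:40, 14:50-15:50.
Jun free: 09:35-09:55, 10:25-14:50, 14:55-16:35 (invert busy blocks within the working day).
Priya free: 09:15-13:50, 14:50-18:00.
Kira ∩ Elena: 09:25-12:40, 14:50-15:50.
Kira ∩ Elena ∩ Jun: 09:35-09:55, 10:25-12:40, 14:55-15:50.
Kira ∩ Elena ∩ Jun ∩ Priya: 09:35-09:55, 10:25-12:40, 14:55-15:50.
The first common window of at least 50 minutes is 10:25-12:40, so the earliest start is 10:25.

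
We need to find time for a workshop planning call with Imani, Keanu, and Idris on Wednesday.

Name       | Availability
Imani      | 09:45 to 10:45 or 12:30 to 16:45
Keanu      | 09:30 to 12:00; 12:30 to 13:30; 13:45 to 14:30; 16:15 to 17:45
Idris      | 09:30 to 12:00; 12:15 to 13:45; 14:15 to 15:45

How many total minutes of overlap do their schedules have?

135

Imani ∩ Keanu: 09:45-10:45, 12:30-13:30, 13:45-14:30, 16:15-16:45.
Imani ∩ Keanu ∩ Idris: 09:45-10:45, 12:30-13:30, 14:15-14:30.
Summing the common windows: 60 + 60 + 15 = 135 minutes.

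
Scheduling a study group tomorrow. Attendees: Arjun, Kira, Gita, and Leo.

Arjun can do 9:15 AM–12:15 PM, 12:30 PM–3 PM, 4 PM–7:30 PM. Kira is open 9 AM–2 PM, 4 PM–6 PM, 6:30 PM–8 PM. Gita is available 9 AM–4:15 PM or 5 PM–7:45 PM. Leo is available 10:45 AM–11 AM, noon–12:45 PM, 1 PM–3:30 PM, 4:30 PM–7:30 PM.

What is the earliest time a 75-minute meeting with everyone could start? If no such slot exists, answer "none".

none

Arjun ∩ Kira: 09:15-12:15, 12:30-14:00, 16:00-18:00, 18:30-19:30.
Arjun ∩ Kira ∩ Gita: 09:15-12:15, 12:30-14:00, 16:00-16:15, 17:00-18:00, 18:30-19:30.
Arjun ∩ Kira ∩ Gita ∩ Leo: 10:45-11:00, 12:00-12:15, 12:30-12:45, 13:00-14:00, 17:00-18:00, 18:30-19:30.
No common window is at least 75 minutes long.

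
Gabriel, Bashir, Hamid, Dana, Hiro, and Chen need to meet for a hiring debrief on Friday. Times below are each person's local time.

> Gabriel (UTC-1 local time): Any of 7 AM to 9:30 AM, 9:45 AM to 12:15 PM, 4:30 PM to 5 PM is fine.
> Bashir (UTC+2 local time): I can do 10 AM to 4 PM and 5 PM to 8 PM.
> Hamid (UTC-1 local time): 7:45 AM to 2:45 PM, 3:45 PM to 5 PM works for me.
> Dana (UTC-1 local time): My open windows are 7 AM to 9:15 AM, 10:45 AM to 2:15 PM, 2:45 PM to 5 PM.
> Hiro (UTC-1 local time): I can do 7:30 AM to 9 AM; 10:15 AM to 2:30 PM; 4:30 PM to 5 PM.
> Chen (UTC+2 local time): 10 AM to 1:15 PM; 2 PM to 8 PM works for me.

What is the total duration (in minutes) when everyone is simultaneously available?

180

Gabriel in UTC: 08:00-10:30, 10:45-13:15, 17:30-18:00 (add 1h to convert from UTC-1).
Bashir in UTC: 08:00-14:00, 15:00-18:00 (subtract 2h to convert from UTC+2).
Hamid in UTC: 08:45-15:45, 16:45-18:00 (add 1h to convert from UTC-1).
Dana in UTC: 08:00-10:15, 11:45-15:15, 15:45-18:00 (add 1h to convert from UTC-1).
Hiro in UTC: 08:30-10:00, 11:15-15:30, 17:30-18:00 (add 1h to convert from UTC-1).
Chen in UTC: 08:00-11:15, 12:00-18:00 (subtract 2h to convert from UTC+2).
Gabriel ∩ Bashir: 08:00-10:30, 10:45-13:15, 17:30-18:00.
Gabriel ∩ Bashir ∩ Hamid: 08:45-10:30, 10:45-13:15, 17:30-18:00.
Gabriel ∩ Bashir ∩ Hamid ∩ Dana: 08:45-10:15, 11:45-13:15, 17:30-18:00.
Gabriel ∩ Bashir ∩ Hamid ∩ Dana ∩ Hiro: 08:45-10:00, 11:45-13:15, 17:30-18:00.
Gabriel ∩ Bashir ∩ Hamid ∩ Dana ∩ Hiro ∩ Chen: 08:45-10:00, 12:00-13:15, 17:30-18:00.
Summing the common windows: 75 + 75 + 30 = 180 minutes.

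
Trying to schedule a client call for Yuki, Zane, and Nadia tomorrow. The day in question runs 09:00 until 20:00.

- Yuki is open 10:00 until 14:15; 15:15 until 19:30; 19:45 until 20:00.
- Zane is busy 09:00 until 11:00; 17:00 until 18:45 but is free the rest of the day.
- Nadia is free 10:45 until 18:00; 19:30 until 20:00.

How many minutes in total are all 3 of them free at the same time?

315

Yuki free: 10:00-14:15, 15:15-19:30, 19:45-20:00.
Zane free: 11:00-17:00, 18:45-20:00 (invert busy blocks within the working day).
Nadia free: 10:45-18:00, 19:30-20:00.
Yuki ∩ Zane: 11:00-14:15, 15:15-17:00, 18:45-19:30, 19:45-20:00.
Yuki ∩ Zane ∩ Nadia: 11:00-14:15, 15:15-17:00, 19:45-20:00.
Summing the common windows: 195 + 105 + 15 = 315 minutes.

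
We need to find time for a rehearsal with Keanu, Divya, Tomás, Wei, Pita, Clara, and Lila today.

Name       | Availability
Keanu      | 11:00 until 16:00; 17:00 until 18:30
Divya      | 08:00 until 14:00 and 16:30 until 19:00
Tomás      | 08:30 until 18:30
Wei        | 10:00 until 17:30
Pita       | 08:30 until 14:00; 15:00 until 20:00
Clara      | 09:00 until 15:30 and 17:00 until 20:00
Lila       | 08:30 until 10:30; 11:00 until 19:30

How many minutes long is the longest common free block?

Keanu ∩ Divya: 11:00-14:00, 17:00-18:30.
Keanu ∩ Divya ∩ Tomás: 11:00-14:00, 17:00-18:30.
Keanu ∩ Divya ∩ Tomás ∩ Wei: 11:00-14:00, 17:00-17:30.
Keanu ∩ Divya ∩ Tomás ∩ Wei ∩ Pita: 11:00-14:00, 17:00-17:30.
Keanu ∩ Divya ∩ Tomás ∩ Wei ∩ Pita ∩ Clara: 11:00-14:00, 17:00-17:30.
Keanu ∩ Divya ∩ Tomás ∩ Wei ∩ Pita ∩ Clara ∩ Lila: 11:00-14:00, 17:00-17:30.
The longest is 11:00-14:00 at 180 minutes.

180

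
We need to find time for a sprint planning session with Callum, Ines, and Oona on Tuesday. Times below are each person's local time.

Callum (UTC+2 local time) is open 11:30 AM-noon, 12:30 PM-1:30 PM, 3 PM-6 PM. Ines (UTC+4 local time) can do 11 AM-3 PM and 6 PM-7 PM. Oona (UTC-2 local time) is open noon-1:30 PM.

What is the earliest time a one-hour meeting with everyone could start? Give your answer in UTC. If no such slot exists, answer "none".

Callum in UTC: 09:30-10:00, 10:30-11:30, 13:00-16:00 (subtract 2h to convert from UTC+2).
Ines in UTC: 07:00-11:00, 14:00-15:00 (subtract 4h to convert from UTC+4).
Oona in UTC: 14:00-15:30 (add 2h to convert from UTC-2).
Callum ∩ Ines: 09:30-10:00, 10:30-11:00, 14:00-15:00.
Callum ∩ Ines ∩ Oona: 14:00-15:00.
The first common window of at least 60 minutes is 14:00-15:00, so the earliest start is 14:00.

14:00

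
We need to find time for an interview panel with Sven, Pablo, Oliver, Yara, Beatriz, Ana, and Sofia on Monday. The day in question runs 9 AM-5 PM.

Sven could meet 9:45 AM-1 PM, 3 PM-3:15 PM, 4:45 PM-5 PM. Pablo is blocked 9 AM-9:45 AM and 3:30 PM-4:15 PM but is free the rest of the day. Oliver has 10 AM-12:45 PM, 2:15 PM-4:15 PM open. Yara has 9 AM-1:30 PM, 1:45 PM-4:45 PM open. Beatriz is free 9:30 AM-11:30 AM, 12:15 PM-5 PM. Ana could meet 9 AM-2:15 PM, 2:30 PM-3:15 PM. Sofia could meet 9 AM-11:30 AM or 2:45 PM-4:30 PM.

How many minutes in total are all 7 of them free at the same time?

Sven free: 09:45-13:00, 15:00-15:15, 16:45-17:00.
Pablo free: 09:45-15:30, 16:15-17:00 (invert busy blocks within the working day).
Oliver free: 10:00-12:45, 14:15-16:15.
Yara free: 09:00-13:30, 13:45-16:45.
Beatriz free: 09:30-11:30, 12:15-17:00.
Ana free: 09:00-14:15, 14:30-15:15.
Sofia free: 09:00-11:30, 14:45-16:30.
Sven ∩ Pablo: 09:45-13:00, 15:00-15:15, 16:45-17:00.
Sven ∩ Pablo ∩ Oliver: 10:00-12:45, 15:00-15:15.
Sven ∩ Pablo ∩ Oliver ∩ Yara: 10:00-12:45, 15:00-15:15.
Sven ∩ Pablo ∩ Oliver ∩ Yara ∩ Beatriz: 10:00-11:30, 12:15-12:45, 15:00-15:15.
Sven ∩ Pablo ∩ Oliver ∩ Yara ∩ Beatriz ∩ Ana: 10:00-11:30, 12:15-12:45, 15:00-15:15.
Sven ∩ Pablo ∩ Oliver ∩ Yara ∩ Beatriz ∩ Ana ∩ Sofia: 10:00-11:30, 15:00-15:15.
Summing the common windows: 90 + 15 = 105 minutes.

105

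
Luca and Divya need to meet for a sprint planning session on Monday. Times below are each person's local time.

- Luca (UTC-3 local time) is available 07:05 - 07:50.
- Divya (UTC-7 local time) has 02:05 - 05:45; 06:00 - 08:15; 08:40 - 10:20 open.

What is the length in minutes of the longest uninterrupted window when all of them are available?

Luca in UTC: 10:05-10:50 (add 3h to convert from UTC-3).
Divya in UTC: 09:05-12:45, 13:00-15:15, 15:40-17:20 (add 7h to convert from UTC-7).
Luca ∩ Divya: 10:05-10:50.
Those are the intersection windows.
The longest is 10:05-10:50 at 45 minutes.

45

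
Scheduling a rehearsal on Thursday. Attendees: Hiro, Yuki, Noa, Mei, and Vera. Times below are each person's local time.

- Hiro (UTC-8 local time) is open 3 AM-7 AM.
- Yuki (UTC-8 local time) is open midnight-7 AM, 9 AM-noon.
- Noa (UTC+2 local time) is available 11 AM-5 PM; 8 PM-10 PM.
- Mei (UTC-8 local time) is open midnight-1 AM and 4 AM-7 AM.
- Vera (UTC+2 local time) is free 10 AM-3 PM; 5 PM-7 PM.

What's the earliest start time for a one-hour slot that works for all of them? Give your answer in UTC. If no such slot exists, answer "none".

12:00

Hiro in UTC: 11:00-15:00 (add 8h to convert from UTC-8).
Yuki in UTC: 08:00-15:00, 17:00-20:00 (add 8h to convert from UTC-8).
Noa in UTC: 09:00-15:00, 18:00-20:00 (subtract 2h to convert from UTC+2).
Mei in UTC: 08:00-09:00, 12:00-15:00 (add 8h to convert from UTC-8).
Vera in UTC: 08:00-13:00, 15:00-17:00 (subtract 2h to convert from UTC+2).
Hiro ∩ Yuki: 11:00-15:00.
Hiro ∩ Yuki ∩ Noa: 11:00-15:00.
Hiro ∩ Yuki ∩ Noa ∩ Mei: 12:00-15:00.
Hiro ∩ Yuki ∩ Noa ∩ Mei ∩ Vera: 12:00-13:00.
The first common window of at least 60 minutes is 12:00-13:00, so the earliest start is 12:00.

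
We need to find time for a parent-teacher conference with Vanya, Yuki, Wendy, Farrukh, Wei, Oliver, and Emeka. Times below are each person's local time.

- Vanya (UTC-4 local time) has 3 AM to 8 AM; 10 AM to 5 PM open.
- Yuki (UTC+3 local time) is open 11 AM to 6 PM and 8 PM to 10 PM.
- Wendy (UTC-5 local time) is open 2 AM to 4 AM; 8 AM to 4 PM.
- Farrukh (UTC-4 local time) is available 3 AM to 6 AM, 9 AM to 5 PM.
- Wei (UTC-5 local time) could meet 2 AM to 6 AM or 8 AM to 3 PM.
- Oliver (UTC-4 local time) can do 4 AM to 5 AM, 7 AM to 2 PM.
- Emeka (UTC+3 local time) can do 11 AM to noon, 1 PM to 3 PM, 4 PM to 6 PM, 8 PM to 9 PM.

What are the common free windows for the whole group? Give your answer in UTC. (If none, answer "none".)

08:00-09:00, 14:00-15:00, 17:00-18:00

Vanya in UTC: 07:00-12:00, 14:00-21:00 (add 4h to convert from UTC-4).
Yuki in UTC: 08:00-15:00, 17:00-19:00 (subtract 3h to convert from UTC+3).
Wendy in UTC: 07:00-09:00, 13:00-21:00 (add 5h to convert from UTC-5).
Farrukh in UTC: 07:00-10:00, 13:00-21:00 (add 4h to convert from UTC-4).
Wei in UTC: 07:00-11:00, 13:00-20:00 (add 5h to convert from UTC-5).
Oliver in UTC: 08:00-09:00, 11:00-18:00 (add 4h to convert from UTC-4).
Emeka in UTC: 08:00-09:00, 10:00-12:00, 13:00-15:00, 17:00-18:00 (subtract 3h to convert from UTC+3).
Vanya ∩ Yuki: 08:00-12:00, 14:00-15:00, 17:00-19:00.
Vanya ∩ Yuki ∩ Wendy: 08:00-09:00, 14:00-15:00, 17:00-19:00.
Vanya ∩ Yuki ∩ Wendy ∩ Farrukh: 08:00-09:00, 14:00-15:00, 17:00-19:00.
Vanya ∩ Yuki ∩ Wendy ∩ Farrukh ∩ Wei: 08:00-09:00, 14:00-15:00, 17:00-19:00.
Vanya ∩ Yuki ∩ Wendy ∩ Farrukh ∩ Wei ∩ Oliver: 08:00-09:00, 14:00-15:00, 17:00-18:00.
Vanya ∩ Yuki ∩ Wendy ∩ Farrukh ∩ Wei ∩ Oliver ∩ Emeka: 08:00-09:00, 14:00-15:00, 17:00-18:00.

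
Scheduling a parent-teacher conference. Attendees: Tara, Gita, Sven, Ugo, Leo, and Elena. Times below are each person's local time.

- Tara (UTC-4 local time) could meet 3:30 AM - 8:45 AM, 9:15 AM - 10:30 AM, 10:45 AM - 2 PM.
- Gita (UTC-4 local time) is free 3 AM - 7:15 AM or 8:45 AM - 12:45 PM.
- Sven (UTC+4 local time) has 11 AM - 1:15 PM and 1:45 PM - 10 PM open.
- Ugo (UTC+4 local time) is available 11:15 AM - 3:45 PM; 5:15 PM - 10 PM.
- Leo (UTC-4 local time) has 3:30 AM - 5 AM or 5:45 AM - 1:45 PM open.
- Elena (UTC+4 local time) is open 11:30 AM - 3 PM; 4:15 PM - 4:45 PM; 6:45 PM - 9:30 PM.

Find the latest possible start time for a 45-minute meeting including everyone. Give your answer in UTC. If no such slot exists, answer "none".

16:00

Tara in UTC: 07:30-12:45, 13:15-14:30, 14:45-18:00 (add 4h to convert from UTC-4).
Gita in UTC: 07:00-11:15, 12:45-16:45 (add 4h to convert from UTC-4).
Sven in UTC: 07:00-09:15, 09:45-18:00 (subtract 4h to convert from UTC+4).
Ugo in UTC: 07:15-11:45, 13:15-18:00 (subtract 4h to convert from UTC+4).
Leo in UTC: 07:30-09:00, 09:45-17:45 (add 4h to convert from UTC-4).
Elena in UTC: 07:30-11:00, 12:15-12:45, 14:45-17:30 (subtract 4h to convert from UTC+4).
Tara ∩ Gita: 07:30-11:15, 13:15-14:30, 14:45-16:45.
Tara ∩ Gita ∩ Sven: 07:30-09:15, 09:45-11:15, 13:15-14:30, 14:45-16:45.
Tara ∩ Gita ∩ Sven ∩ Ugo: 07:30-09:15, 09:45-11:15, 13:15-14:30, 14:45-16:45.
Tara ∩ Gita ∩ Sven ∩ Ugo ∩ Leo: 07:30-09:00, 09:45-11:15, 13:15-14:30, 14:45-16:45.
Tara ∩ Gita ∩ Sven ∩ Ugo ∩ Leo ∩ Elena: 07:30-09:00, 09:45-11:00, 14:45-16:45.
So the common availability across everyone is 07:30-09:00, 09:45-11:00, 14:45-16:45.
The last common window of at least 45 minutes is 14:45-16:45; a 45-minute meeting can start as late as 16:00 and still end by 16:45.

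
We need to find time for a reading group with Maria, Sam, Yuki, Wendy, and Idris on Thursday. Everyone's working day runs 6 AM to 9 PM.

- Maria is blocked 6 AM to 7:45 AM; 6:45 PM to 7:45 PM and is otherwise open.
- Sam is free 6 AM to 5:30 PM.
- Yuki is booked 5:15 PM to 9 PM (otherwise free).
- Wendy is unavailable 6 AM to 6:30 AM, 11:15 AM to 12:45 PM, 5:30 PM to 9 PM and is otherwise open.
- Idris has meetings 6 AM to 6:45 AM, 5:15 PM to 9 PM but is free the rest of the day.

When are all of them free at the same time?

Maria free: 07:45-18:45, 19:45-21:00 (invert busy blocks within the working day).
Sam free: 06:00-17:30.
Yuki free: 06:00-17:15 (invert busy blocks within the working day).
Wendy free: 06:30-11:15, 12:45-17:30 (invert busy blocks within the working day).
Idris free: 06:45-17:15 (invert busy blocks within the working day).
Maria ∩ Sam: 07:45-17:30.
Maria ∩ Sam ∩ Yuki: 07:45-17:15.
Maria ∩ Sam ∩ Yuki ∩ Wendy: 07:45-11:15, 12:45-17:15.
Maria ∩ Sam ∩ Yuki ∩ Wendy ∩ Idris: 07:45-11:15, 12:45-17:15.

07:45-11:15, 12:45-17:15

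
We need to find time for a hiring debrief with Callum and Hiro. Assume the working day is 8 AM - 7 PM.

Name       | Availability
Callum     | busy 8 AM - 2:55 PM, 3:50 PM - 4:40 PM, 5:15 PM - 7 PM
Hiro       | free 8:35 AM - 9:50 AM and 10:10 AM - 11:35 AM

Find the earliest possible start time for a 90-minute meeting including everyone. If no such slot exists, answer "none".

Callum free: 14:55-15:50, 16:40-17:15 (invert busy blocks within the working day).
Hiro free: 08:35-09:50, 10:10-11:35.
Callum ∩ Hiro: ∅.
There is no time when everyone is free.
No common window is at least 90 minutes long.

none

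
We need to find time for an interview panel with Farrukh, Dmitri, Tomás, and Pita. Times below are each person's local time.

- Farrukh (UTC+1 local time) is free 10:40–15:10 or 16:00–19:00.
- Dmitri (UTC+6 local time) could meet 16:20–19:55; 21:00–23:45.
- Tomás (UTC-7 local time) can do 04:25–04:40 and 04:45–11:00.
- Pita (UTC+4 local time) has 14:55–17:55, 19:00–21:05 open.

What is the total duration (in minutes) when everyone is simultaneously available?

270

Farrukh in UTC: 09:40-14:10, 15:00-18:00 (subtract 1h to convert from UTC+1).
Dmitri in UTC: 10:20-13:55, 15:00-17:45 (subtract 6h to convert from UTC+6).
Tomás in UTC: 11:25-11:40, 11:45-18:00 (add 7h to convert from UTC-7).
Pita in UTC: 10:55-13:55, 15:00-17:05 (subtract 4h to convert from UTC+4).
Farrukh ∩ Dmitri: 10:20-13:55, 15:00-17:45.
Farrukh ∩ Dmitri ∩ Tomás: 11:25-11:40, 11:45-13:55, 15:00-17:45.
Farrukh ∩ Dmitri ∩ Tomás ∩ Pita: 11:25-11:40, 11:45-13:55, 15:00-17:05.
Summing the common windows: 15 + 130 + 125 = 270 minutes.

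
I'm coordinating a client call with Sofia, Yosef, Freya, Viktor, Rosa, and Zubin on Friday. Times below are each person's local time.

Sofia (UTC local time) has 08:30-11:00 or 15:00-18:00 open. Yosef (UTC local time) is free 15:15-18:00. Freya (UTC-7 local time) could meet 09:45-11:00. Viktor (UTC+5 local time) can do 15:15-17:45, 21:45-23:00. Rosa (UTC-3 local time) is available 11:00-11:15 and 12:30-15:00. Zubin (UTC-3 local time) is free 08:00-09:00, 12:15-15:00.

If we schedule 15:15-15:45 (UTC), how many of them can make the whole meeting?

Sofia in UTC: 08:30-11:00, 15:00-18:00.
Yosef in UTC: 15:15-18:00.
Freya in UTC: 16:45-18:00 (add 7h to convert from UTC-7).
Viktor in UTC: 10:15-12:45, 16:45-18:00 (subtract 5h to convert from UTC+5).
Rosa in UTC: 14:00-14:15, 15:30-18:00 (add 3h to convert from UTC-3).
Zubin in UTC: 11:00-12:00, 15:15-18:00 (add 3h to convert from UTC-3).
Sofia, Yosef, and Zubin can make the full 15:15-15:45 slot — that's 3.

3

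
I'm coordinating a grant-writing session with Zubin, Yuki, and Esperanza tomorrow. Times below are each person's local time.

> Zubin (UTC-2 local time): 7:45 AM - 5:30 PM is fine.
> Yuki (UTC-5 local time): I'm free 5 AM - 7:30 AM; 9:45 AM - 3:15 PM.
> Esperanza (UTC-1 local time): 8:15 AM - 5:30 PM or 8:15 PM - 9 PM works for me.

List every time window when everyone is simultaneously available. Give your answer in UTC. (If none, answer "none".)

Zubin in UTC: 09:45-19:30 (add 2h to convert from UTC-2).
Yuki in UTC: 10:00-12:30, 14:45-20:15 (add 5h to convert from UTC-5).
Esperanza in UTC: 09:15-18:30, 21:15-22:00 (add 1h to convert from UTC-1).
Zubin ∩ Yuki: 10:00-12:30, 14:45-19:30.
Zubin ∩ Yuki ∩ Esperanza: 10:00-12:30, 14:45-18:30.

10:00-12:30, 14:45-18:30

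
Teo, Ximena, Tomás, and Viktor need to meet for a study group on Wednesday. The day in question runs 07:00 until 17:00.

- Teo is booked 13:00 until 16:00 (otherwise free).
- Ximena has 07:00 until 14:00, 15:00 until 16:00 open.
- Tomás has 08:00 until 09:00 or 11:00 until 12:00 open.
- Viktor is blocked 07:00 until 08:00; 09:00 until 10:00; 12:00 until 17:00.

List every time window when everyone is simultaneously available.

08:00-09:00, 11:00-12:00

Teo free: 07:00-13:00, 16:00-17:00 (invert busy blocks within the working day).
Ximena free: 07:00-14:00, 15:00-16:00.
Tomás free: 08:00-09:00, 11:00-12:00.
Viktor free: 08:00-09:00, 10:00-12:00 (invert busy blocks within the working day).
Teo ∩ Ximena: 07:00-13:00.
Teo ∩ Ximena ∩ Tomás: 08:00-09:00, 11:00-12:00.
Teo ∩ Ximena ∩ Tomás ∩ Viktor: 08:00-09:00, 11:00-12:00.
Those are the intersection windows.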